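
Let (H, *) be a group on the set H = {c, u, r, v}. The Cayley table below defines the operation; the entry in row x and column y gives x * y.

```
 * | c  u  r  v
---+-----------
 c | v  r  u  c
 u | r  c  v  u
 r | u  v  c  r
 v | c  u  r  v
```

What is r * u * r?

r * u = v
v * r = r
(Structurally, H here is isomorphic to the cyclic group Z_4.)

r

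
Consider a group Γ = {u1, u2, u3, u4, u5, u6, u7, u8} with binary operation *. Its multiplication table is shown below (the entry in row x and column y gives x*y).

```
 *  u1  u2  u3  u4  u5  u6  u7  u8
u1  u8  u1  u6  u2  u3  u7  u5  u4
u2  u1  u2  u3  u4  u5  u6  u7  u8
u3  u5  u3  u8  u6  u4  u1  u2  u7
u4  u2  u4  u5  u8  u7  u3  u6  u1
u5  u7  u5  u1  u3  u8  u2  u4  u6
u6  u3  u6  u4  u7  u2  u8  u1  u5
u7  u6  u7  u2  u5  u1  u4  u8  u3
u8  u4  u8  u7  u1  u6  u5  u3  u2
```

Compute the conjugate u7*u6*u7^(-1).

The identity is u2. In row u7, the entry u2 sits in column u3, so u7^(-1) = u3.
u7*u6 = u4
u4*u3 = u5
(Structurally, Γ here is isomorphic to the quaternion group Q_8.)

u5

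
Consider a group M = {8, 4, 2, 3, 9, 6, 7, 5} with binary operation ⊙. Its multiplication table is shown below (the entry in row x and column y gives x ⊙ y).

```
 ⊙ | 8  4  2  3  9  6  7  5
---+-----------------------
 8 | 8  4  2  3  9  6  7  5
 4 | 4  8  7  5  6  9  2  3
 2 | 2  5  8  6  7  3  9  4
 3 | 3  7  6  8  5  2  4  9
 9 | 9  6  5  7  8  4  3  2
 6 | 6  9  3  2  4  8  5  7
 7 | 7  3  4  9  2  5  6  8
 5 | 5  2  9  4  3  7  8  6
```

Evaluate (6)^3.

6^1 = 6
6^2 = 6 ⊙ 6 = 8
6^3 = 8 ⊙ 6 = 6

6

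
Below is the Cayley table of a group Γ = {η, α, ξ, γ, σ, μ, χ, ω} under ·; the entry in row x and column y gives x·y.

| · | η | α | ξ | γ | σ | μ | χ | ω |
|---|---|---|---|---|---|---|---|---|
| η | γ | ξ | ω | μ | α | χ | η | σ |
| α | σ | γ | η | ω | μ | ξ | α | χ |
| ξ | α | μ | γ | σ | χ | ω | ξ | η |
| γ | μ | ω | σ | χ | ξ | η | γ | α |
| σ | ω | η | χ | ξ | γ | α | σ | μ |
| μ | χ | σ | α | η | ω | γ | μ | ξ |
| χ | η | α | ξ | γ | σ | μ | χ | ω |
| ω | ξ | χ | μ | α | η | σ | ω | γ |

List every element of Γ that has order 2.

{γ}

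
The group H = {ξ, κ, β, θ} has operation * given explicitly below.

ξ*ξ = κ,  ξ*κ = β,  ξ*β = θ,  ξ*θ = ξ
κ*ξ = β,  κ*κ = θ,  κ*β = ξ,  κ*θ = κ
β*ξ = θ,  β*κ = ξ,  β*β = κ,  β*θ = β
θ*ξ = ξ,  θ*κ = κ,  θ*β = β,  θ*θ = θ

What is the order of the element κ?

The identity element is θ (its row matches the header).
κ^1 = κ
κ^2 = κ * κ = θ
The first power of κ equal to the identity is κ^2, so ord(κ) = 2.

2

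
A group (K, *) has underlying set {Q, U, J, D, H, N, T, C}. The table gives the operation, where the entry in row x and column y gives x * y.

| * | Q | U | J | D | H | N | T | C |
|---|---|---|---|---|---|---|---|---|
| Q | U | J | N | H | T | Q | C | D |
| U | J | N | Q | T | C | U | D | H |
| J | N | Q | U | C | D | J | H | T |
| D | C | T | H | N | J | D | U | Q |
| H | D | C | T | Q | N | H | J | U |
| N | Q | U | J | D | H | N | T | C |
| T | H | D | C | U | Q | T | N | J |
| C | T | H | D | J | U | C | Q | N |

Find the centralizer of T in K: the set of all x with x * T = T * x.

{D, N, T, U}

Compare row T with column T entry by entry.
D * T = U = T * D, so D commutes with T.
C * T = Q but T * C = J, so C does not.
Collecting the elements that commute with T: C(T) = {D, N, T, U}.
(Structurally, K here is isomorphic to the dihedral group D_4.)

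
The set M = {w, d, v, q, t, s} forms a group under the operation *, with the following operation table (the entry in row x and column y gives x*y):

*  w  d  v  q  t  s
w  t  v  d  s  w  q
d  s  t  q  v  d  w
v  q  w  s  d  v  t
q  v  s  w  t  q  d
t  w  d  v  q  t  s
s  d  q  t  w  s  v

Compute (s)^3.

s^1 = s
s^2 = s*s = v
s^3 = v*s = t

t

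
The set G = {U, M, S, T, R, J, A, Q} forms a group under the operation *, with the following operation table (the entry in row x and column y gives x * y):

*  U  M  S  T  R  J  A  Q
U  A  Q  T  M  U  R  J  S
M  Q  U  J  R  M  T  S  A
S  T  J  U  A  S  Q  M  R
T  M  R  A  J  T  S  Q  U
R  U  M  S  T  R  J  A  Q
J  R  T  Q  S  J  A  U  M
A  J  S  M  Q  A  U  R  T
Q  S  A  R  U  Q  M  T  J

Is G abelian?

Yes

Check whether the table is symmetric across its main diagonal.
Every entry (row x, col y) equals the entry (row y, col x), so G is abelian.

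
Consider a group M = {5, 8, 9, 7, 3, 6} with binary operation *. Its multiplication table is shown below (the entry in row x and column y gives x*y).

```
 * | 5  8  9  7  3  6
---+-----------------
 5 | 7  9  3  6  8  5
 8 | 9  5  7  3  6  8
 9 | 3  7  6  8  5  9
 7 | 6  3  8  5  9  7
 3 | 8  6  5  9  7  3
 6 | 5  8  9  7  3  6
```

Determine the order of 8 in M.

The identity element is 6 (its row matches the header).
8^1 = 8
8^2 = 8*8 = 5
8^3 = 5*8 = 9
8^4 = 9*8 = 7
8^5 = 7*8 = 3
8^6 = 3*8 = 6
The first power of 8 equal to the identity is 8^6, so ord(8) = 6.

6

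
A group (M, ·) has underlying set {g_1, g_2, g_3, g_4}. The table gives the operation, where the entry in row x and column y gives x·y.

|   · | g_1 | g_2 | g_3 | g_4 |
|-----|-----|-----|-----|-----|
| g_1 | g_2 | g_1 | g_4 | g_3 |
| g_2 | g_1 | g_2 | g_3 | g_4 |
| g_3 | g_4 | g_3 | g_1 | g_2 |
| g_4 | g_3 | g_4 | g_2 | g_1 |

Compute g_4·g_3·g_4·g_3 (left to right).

g_2

g_4·g_3 = g_2
g_2·g_4 = g_4
g_4·g_3 = g_2
(Structurally, M here is isomorphic to the cyclic group Z_4.)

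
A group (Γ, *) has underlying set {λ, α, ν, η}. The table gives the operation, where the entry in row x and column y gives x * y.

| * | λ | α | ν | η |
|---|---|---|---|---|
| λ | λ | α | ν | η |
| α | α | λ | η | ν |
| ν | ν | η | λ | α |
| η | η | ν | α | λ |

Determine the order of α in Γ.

The identity element is λ (its row matches the header).
α^1 = α
α^2 = α * α = λ
The first power of α equal to the identity is α^2, so ord(α) = 2.

2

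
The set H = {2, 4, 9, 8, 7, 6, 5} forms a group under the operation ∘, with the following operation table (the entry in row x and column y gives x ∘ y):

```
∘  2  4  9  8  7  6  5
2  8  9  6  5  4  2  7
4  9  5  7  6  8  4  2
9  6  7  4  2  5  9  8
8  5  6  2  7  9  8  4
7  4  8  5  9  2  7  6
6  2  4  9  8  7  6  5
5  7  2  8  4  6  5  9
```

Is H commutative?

Check whether the table is symmetric across its main diagonal.
Every entry (row x, col y) equals the entry (row y, col x), so H is abelian.
(In fact H ≅ the cyclic group Z_7.)

Yes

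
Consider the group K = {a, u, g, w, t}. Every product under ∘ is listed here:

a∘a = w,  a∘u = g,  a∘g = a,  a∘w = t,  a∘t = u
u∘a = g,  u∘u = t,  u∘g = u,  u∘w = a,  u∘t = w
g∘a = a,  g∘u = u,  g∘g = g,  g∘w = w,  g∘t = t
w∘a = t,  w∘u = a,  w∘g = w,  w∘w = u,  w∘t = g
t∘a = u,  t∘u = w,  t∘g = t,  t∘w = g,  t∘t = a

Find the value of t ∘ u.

Read row t, column u: t ∘ u = w.

w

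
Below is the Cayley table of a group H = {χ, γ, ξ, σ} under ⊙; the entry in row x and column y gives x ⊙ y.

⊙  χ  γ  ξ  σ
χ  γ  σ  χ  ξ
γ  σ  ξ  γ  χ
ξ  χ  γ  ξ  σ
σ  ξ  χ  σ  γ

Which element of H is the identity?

ξ

The identity e satisfies e ⊙ x = x for all x, so its row in the table reproduces the column headers.
Row ξ reads: χ, γ, ξ, σ — exactly the header order. So ξ is the identity.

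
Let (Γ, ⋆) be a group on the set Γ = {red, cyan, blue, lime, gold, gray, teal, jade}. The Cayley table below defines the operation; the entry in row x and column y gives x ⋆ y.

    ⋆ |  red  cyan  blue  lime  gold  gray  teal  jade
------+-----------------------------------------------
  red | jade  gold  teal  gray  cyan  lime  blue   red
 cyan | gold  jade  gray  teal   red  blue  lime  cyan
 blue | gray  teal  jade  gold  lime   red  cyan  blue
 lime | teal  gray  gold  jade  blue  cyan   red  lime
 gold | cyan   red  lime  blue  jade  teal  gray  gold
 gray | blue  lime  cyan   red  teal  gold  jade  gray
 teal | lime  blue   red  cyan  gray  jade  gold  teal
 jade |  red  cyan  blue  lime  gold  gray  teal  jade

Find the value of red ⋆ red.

Read row red, column red: red ⋆ red = jade.

jade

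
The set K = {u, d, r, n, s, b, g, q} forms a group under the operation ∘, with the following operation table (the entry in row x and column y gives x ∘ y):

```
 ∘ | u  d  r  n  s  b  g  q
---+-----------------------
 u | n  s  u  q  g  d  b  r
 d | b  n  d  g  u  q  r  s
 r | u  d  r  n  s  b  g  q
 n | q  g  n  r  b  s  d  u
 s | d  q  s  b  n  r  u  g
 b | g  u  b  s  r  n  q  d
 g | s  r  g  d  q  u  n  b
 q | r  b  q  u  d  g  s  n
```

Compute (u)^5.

u

u^1 = u
u^2 = u ∘ u = n
u^3 = n ∘ u = q
u^4 = q ∘ u = r
u^5 = r ∘ u = u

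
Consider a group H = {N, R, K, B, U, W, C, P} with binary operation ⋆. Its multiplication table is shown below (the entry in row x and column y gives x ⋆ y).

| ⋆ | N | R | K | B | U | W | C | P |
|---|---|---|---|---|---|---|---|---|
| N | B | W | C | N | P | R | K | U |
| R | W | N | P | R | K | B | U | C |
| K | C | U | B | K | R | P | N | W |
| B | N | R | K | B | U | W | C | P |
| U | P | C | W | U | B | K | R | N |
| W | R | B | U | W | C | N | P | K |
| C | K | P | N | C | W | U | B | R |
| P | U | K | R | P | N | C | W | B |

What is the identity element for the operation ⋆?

B

The identity e satisfies e ⋆ x = x for all x, so its row in the table reproduces the column headers.
Row B reads: N, R, K, B, U, W, C, P — exactly the header order. So B is the identity.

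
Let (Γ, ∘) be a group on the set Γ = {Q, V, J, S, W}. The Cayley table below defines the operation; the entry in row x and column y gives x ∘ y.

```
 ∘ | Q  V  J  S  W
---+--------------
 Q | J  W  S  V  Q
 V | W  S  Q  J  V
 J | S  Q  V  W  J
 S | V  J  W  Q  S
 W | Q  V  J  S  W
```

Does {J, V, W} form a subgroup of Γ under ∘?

No

J ∘ V = Q, which is not in {J, V, W}.
The subset is not closed under ∘, so it is not a subgroup.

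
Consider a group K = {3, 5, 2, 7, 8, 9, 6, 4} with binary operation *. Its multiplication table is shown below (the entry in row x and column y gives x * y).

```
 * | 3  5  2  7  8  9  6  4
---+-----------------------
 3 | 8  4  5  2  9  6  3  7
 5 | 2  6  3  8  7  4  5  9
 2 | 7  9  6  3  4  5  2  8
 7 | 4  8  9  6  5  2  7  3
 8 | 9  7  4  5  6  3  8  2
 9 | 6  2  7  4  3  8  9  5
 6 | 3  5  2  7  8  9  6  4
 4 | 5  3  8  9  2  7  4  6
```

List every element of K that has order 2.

{2, 4, 5, 7, 8}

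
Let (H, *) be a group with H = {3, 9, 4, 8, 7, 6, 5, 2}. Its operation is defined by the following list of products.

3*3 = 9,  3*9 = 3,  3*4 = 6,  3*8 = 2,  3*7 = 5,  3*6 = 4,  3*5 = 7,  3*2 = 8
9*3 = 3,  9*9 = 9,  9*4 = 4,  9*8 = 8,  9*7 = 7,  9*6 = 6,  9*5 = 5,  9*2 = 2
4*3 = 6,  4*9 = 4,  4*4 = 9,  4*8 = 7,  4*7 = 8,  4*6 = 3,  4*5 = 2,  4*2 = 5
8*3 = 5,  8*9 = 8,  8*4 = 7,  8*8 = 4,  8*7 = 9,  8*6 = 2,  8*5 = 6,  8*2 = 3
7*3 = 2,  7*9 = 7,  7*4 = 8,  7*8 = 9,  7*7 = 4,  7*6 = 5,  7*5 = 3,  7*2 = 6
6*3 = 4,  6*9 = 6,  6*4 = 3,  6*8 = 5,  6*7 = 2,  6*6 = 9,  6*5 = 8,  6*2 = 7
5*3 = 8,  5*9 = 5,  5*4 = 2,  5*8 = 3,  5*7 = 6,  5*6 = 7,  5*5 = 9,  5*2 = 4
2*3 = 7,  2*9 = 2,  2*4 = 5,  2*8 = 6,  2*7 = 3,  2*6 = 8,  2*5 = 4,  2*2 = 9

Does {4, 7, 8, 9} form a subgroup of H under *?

{4, 7, 8, 9} contains the identity 9.
Checking products: every product of two elements of {4, 7, 8, 9} (read from the table) lies in {4, 7, 8, 9}, so the set is closed.
In a finite group, a nonempty closed subset is a subgroup. So {4, 7, 8, 9} ≤ H.
(Structurally, H here is isomorphic to the dihedral group D_4.)

Yes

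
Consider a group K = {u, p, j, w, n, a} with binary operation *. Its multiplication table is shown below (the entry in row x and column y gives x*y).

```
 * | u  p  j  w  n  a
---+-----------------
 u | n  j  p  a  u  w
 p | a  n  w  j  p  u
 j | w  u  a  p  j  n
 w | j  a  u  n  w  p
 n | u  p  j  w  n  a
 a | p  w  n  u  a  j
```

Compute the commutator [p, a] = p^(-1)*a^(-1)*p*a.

Identity is n; from the table p^(-1) = p and a^(-1) = j.
p*j = w
w*p = a
a*a = j

j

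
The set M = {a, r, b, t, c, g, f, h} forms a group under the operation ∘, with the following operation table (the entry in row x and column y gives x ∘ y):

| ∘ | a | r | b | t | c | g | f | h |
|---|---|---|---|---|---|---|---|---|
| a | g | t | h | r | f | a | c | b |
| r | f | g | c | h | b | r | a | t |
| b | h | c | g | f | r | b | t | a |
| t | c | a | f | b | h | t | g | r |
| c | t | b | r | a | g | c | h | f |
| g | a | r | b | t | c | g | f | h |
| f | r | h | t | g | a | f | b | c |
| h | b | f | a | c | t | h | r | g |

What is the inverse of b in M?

b

First locate the identity: row g matches the header, so g is the identity.
Scan row b for g: b ∘ b = g. Hence b^(-1) = b.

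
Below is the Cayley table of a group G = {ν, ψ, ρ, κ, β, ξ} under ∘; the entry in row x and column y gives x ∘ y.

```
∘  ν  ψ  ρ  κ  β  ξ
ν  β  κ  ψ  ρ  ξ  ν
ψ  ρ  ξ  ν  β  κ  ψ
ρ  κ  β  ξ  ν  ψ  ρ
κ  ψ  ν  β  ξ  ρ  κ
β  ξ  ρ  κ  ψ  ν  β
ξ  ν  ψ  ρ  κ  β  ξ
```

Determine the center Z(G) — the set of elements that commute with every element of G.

An element z is central iff its row equals its column in the table.
For ν: ν ∘ κ = ρ ≠ ψ = κ ∘ ν, so ν ∉ Z.
Checking each element this way leaves Z(G) = {ξ}.

{ξ}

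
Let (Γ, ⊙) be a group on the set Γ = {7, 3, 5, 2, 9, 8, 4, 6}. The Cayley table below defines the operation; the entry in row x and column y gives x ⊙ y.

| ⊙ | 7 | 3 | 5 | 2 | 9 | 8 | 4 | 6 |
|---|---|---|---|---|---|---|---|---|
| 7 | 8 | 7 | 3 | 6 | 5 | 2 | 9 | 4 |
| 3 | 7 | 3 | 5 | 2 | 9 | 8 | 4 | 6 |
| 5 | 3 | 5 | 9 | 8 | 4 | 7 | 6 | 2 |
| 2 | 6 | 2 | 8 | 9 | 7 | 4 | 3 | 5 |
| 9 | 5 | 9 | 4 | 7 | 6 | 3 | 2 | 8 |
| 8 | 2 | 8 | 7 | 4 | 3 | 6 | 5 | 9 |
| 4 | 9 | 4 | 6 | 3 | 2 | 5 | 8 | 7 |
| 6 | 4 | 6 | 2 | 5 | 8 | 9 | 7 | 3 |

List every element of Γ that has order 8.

Identity is 3. Compute the order of each non-identity element by repeated multiplication:
  7: 7 → 8 → 2 → 6 → 4 → 9 → 5 → 3  (order 8)
  5: 5 → 9 → 4 → 6 → 2 → 8 → 7 → 3  (order 8)
  2: 2 → 9 → 7 → 6 → 5 → 8 → 4 → 3  (order 8)
  9: 9 → 6 → 8 → 3  (order 4)
  8: 8 → 6 → 9 → 3  (order 4)
  4: 4 → 8 → 5 → 6 → 7 → 9 → 2 → 3  (order 8)
  6: 6 → 3  (order 2)
Elements of order 8: {2, 4, 5, 7}.
(Structurally, Γ here is isomorphic to the cyclic group Z_8.)

{2, 4, 5, 7}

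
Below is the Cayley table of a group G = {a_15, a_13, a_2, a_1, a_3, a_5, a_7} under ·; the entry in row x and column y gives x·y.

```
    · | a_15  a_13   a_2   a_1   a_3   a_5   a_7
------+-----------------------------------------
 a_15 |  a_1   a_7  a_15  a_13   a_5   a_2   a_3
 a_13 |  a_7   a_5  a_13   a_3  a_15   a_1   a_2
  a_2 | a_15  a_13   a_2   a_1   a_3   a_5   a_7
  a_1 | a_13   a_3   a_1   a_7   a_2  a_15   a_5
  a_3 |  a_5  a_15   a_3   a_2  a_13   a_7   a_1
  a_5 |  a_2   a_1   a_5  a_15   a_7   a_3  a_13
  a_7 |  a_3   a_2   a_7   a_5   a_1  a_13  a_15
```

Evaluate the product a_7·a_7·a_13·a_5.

a_13

a_7·a_7 = a_15
a_15·a_13 = a_7
a_7·a_5 = a_13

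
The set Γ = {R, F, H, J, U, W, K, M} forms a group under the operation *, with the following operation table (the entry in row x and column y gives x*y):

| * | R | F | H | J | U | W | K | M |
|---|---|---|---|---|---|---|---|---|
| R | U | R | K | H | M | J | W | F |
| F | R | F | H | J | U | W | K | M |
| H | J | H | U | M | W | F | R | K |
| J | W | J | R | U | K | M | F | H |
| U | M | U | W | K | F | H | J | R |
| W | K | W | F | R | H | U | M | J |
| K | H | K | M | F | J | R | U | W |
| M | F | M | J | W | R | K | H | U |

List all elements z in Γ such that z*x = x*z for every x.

An element z is central iff its row equals its column in the table.
For J: J*H = R ≠ M = H*J, so J ∉ Z.
Checking each element this way leaves Z(Γ) = {F, U}.

{F, U}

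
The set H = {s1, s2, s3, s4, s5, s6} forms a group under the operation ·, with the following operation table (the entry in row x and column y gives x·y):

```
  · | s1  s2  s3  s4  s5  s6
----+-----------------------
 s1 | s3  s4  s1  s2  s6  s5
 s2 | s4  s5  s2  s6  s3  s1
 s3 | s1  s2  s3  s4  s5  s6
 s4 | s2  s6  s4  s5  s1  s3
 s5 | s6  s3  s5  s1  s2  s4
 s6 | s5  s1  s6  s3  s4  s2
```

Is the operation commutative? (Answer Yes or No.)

Yes

Check whether the table is symmetric across its main diagonal.
Every entry (row x, col y) equals the entry (row y, col x), so H is abelian.
(In fact H ≅ the cyclic group Z_6.)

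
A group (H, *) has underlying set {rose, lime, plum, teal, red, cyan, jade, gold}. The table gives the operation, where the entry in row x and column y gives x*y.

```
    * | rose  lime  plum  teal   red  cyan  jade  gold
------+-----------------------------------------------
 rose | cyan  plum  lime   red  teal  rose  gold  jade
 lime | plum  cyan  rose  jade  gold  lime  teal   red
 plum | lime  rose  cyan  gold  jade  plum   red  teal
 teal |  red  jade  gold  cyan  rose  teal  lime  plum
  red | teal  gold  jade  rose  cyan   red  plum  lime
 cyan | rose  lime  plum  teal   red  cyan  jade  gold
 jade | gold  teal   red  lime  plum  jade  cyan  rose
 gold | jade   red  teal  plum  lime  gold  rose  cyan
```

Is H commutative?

Yes

Check whether the table is symmetric across its main diagonal.
Every entry (row x, col y) equals the entry (row y, col x), so H is abelian.
(In fact H ≅ the elementary abelian group (Z_2)^3.)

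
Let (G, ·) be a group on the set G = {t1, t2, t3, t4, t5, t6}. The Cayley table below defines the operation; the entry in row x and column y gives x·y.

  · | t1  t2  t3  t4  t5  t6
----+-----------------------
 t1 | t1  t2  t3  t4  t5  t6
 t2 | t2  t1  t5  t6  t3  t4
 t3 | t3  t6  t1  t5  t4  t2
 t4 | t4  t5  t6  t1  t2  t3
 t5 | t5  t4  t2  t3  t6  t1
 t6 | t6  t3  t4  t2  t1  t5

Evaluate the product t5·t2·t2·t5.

t5·t2 = t4
t4·t2 = t5
t5·t5 = t6
(Structurally, G here is isomorphic to the symmetric group S_3.)

t6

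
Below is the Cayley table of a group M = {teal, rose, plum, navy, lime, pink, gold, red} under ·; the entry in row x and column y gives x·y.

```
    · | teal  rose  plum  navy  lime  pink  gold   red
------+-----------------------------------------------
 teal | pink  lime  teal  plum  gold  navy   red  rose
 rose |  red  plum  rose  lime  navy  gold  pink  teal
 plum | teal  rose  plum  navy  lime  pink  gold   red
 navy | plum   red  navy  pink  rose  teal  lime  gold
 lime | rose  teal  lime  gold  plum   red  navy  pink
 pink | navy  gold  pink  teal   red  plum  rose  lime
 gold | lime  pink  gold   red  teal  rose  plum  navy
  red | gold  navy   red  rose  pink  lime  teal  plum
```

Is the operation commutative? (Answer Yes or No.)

No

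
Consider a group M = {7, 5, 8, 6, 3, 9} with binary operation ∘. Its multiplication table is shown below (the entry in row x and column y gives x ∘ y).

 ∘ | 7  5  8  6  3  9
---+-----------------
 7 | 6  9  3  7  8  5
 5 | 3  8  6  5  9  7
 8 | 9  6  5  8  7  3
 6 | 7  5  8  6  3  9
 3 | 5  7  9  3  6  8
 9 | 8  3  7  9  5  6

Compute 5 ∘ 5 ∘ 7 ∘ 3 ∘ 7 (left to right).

5 ∘ 5 = 8
8 ∘ 7 = 9
9 ∘ 3 = 5
5 ∘ 7 = 3

3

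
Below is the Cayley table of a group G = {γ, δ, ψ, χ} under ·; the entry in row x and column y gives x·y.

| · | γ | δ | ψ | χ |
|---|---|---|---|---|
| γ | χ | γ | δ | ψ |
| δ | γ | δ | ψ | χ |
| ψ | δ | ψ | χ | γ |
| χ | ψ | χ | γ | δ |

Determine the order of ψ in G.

The identity element is δ (its row matches the header).
ψ^1 = ψ
ψ^2 = ψ·ψ = χ
ψ^3 = χ·ψ = γ
ψ^4 = γ·ψ = δ
The first power of ψ equal to the identity is ψ^4, so ord(ψ) = 4.

4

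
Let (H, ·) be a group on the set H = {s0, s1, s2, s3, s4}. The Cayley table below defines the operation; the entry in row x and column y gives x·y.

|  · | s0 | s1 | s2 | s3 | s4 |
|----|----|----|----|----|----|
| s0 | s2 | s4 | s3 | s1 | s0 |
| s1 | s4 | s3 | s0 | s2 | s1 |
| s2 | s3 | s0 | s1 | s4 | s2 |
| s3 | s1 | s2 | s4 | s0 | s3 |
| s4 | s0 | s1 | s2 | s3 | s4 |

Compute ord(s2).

5

The identity element is s4 (its row matches the header).
s2^1 = s2
s2^2 = s2·s2 = s1
s2^3 = s1·s2 = s0
s2^4 = s0·s2 = s3
s2^5 = s3·s2 = s4
The first power of s2 equal to the identity is s2^5, so ord(s2) = 5.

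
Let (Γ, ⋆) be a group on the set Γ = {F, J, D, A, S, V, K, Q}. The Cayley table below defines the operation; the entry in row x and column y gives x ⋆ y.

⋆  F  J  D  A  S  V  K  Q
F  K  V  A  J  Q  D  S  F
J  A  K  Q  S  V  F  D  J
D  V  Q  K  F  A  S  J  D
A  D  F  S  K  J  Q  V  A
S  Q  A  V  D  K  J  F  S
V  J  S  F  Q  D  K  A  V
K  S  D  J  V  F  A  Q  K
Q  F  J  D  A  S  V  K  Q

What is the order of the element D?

The identity element is Q (its row matches the header).
D^1 = D
D^2 = D ⋆ D = K
D^3 = K ⋆ D = J
D^4 = J ⋆ D = Q
The first power of D equal to the identity is D^4, so ord(D) = 4.

4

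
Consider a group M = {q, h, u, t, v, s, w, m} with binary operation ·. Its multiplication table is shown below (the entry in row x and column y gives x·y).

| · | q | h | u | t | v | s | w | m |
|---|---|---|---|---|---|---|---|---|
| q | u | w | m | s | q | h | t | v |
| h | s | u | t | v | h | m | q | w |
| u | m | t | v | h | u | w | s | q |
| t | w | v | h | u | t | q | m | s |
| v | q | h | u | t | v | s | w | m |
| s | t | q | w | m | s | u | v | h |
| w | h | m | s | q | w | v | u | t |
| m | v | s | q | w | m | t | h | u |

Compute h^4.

h^1 = h
h^2 = h·h = u
h^3 = u·h = t
h^4 = t·h = v

v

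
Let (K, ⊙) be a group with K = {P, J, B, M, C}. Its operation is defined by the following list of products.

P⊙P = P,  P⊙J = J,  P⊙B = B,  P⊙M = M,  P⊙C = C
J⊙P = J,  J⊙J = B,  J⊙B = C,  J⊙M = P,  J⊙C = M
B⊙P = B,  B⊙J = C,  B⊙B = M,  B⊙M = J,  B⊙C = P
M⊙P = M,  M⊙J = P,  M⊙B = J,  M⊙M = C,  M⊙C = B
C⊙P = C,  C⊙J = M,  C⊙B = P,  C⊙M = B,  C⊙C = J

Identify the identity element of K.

P

The identity e satisfies e ⊙ x = x for all x, so its row in the table reproduces the column headers.
Row P reads: P, J, B, M, C — exactly the header order. So P is the identity.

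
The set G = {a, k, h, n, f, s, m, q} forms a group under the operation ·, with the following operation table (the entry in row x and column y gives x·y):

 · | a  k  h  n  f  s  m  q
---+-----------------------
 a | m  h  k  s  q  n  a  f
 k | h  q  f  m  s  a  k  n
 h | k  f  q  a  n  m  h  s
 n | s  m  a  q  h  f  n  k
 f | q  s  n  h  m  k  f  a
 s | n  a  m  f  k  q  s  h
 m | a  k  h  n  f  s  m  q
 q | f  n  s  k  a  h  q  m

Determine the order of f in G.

2

The identity element is m (its row matches the header).
f^1 = f
f^2 = f·f = m
The first power of f equal to the identity is f^2, so ord(f) = 2.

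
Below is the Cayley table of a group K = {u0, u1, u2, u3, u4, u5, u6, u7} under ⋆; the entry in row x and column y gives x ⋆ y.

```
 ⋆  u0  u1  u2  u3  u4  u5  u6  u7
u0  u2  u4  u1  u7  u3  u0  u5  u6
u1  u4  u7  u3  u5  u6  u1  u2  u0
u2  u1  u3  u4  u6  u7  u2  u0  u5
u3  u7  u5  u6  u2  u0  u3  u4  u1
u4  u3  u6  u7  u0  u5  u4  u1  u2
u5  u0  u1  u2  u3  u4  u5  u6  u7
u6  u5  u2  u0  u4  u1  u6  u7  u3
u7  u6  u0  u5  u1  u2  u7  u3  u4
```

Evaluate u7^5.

u7

u7^1 = u7
u7^2 = u7 ⋆ u7 = u4
u7^3 = u4 ⋆ u7 = u2
u7^4 = u2 ⋆ u7 = u5
u7^5 = u5 ⋆ u7 = u7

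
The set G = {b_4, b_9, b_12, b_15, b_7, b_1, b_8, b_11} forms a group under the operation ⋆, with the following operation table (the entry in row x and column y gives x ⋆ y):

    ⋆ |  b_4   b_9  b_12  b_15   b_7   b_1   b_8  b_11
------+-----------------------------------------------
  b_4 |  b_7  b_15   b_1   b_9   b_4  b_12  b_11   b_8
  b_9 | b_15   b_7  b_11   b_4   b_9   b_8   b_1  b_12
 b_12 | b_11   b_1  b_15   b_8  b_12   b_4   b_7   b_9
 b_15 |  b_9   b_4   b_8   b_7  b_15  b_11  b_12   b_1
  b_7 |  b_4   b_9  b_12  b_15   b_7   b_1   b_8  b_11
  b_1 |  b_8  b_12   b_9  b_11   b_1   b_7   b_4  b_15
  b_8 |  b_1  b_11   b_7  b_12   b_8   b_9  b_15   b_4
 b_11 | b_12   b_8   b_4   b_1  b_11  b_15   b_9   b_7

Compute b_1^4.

b_7

b_1^1 = b_1
b_1^2 = b_1 ⋆ b_1 = b_7
b_1^3 = b_7 ⋆ b_1 = b_1
b_1^4 = b_1 ⋆ b_1 = b_7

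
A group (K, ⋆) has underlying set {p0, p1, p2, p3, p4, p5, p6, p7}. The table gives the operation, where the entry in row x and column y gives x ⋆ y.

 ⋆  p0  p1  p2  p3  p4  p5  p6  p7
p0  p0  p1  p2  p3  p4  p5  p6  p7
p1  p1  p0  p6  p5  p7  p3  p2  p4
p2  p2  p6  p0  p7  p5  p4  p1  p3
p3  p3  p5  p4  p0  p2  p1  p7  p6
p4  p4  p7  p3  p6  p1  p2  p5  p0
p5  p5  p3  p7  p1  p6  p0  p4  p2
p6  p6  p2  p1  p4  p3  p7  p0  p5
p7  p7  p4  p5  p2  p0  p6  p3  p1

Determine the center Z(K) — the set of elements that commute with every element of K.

{p0, p1}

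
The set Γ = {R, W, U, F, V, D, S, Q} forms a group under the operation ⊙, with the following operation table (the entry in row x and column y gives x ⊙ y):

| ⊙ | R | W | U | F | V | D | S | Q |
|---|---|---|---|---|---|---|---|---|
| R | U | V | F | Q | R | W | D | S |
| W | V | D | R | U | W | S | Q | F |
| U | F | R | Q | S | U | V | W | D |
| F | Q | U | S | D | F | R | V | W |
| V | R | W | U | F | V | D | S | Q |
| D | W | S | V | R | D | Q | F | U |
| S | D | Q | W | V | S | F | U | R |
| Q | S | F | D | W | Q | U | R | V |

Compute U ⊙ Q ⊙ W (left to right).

S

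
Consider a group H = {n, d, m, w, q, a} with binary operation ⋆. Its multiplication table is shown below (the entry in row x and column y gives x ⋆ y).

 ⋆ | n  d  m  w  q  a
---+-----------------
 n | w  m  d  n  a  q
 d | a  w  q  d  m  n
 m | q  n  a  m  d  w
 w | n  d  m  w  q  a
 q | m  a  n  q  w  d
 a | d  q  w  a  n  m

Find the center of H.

An element z is central iff its row equals its column in the table.
For d: d ⋆ a = n ≠ q = a ⋆ d, so d ∉ Z.
Checking each element this way leaves Z(H) = {w}.

{w}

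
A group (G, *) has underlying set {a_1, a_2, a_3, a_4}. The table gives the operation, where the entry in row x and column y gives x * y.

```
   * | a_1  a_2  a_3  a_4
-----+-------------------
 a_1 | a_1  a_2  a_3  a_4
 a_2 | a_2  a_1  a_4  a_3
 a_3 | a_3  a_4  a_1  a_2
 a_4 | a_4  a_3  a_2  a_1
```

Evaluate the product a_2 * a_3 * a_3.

a_2

a_2 * a_3 = a_4
a_4 * a_3 = a_2
(Structurally, G here is isomorphic to the Klein four-group V_4.)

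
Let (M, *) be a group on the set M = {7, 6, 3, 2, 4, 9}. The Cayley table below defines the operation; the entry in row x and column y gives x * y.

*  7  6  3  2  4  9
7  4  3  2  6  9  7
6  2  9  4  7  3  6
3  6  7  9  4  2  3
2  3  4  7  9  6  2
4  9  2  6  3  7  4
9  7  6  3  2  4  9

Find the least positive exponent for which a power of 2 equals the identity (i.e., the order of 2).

The identity element is 9 (its row matches the header).
2^1 = 2
2^2 = 2 * 2 = 9
The first power of 2 equal to the identity is 2^2, so ord(2) = 2.

2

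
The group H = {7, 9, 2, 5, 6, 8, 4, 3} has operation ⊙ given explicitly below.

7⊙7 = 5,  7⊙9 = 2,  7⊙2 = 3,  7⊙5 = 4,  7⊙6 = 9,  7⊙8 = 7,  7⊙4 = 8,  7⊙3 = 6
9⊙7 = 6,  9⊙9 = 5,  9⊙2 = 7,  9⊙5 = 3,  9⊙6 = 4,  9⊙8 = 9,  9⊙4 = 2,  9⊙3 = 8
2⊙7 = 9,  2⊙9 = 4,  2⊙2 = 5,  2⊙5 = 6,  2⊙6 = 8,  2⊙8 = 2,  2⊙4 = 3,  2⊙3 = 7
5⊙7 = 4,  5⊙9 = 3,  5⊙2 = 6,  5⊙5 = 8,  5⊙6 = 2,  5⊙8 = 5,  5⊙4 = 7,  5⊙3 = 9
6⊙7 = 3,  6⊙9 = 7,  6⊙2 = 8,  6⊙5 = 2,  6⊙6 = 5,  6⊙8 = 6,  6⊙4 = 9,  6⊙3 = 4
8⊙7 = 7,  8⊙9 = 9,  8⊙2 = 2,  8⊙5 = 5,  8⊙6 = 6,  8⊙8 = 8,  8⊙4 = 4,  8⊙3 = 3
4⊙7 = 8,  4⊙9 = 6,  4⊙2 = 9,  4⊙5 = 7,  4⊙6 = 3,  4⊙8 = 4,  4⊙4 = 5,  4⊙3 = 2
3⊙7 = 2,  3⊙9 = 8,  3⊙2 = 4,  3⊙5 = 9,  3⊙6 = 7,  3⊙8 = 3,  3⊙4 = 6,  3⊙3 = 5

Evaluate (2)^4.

2^1 = 2
2^2 = 2 ⊙ 2 = 5
2^3 = 5 ⊙ 2 = 6
2^4 = 6 ⊙ 2 = 8

8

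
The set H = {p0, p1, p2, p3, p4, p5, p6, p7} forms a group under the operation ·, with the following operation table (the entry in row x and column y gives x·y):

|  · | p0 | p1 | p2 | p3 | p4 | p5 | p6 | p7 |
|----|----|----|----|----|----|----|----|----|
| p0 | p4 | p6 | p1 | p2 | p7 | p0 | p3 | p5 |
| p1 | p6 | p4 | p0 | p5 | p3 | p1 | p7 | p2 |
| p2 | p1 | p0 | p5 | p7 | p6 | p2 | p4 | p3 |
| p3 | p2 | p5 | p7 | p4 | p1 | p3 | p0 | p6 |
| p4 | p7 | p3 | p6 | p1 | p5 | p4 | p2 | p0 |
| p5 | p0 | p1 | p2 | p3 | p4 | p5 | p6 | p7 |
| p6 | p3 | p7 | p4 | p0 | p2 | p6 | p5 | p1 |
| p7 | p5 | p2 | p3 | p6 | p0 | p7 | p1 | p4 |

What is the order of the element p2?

The identity element is p5 (its row matches the header).
p2^1 = p2
p2^2 = p2·p2 = p5
The first power of p2 equal to the identity is p2^2, so ord(p2) = 2.

2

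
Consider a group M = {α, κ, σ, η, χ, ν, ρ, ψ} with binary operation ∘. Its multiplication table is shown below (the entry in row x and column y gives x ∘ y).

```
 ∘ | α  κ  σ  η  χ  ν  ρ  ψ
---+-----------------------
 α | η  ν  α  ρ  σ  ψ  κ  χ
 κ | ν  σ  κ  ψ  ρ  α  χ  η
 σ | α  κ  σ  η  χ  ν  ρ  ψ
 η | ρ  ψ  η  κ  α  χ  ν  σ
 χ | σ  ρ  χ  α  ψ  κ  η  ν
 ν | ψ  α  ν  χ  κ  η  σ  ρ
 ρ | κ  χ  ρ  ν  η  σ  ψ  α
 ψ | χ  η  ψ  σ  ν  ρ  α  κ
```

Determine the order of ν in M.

The identity element is σ (its row matches the header).
ν^1 = ν
ν^2 = ν ∘ ν = η
ν^3 = η ∘ ν = χ
ν^4 = χ ∘ ν = κ
ν^5 = κ ∘ ν = α
ν^6 = α ∘ ν = ψ
ν^7 = ψ ∘ ν = ρ
ν^8 = ρ ∘ ν = σ
The first power of ν equal to the identity is ν^8, so ord(ν) = 8.

8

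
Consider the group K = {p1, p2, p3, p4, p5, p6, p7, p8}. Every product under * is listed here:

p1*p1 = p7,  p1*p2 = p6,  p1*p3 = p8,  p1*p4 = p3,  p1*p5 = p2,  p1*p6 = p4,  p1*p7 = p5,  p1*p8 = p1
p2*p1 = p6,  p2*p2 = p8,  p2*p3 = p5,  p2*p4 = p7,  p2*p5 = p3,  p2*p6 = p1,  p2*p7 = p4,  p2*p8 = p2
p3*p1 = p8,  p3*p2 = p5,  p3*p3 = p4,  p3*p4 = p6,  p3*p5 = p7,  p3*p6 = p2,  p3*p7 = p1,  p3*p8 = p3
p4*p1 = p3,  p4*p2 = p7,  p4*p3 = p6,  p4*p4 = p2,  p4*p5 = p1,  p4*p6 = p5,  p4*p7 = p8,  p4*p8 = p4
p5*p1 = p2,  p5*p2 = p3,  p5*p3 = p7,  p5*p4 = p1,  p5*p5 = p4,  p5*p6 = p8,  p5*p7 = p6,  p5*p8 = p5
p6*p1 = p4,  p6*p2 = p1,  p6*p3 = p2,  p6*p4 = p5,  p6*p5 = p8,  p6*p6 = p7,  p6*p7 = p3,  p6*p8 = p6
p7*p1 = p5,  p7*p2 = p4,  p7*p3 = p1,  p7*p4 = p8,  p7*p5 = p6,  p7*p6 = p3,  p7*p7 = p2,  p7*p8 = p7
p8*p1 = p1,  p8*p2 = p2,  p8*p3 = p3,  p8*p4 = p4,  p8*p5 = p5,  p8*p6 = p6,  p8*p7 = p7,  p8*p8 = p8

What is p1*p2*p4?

p5

p1*p2 = p6
p6*p4 = p5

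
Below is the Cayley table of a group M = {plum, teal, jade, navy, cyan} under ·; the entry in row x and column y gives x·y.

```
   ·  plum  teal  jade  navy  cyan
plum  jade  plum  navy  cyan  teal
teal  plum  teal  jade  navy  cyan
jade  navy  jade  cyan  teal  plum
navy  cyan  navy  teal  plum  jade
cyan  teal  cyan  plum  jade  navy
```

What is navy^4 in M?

navy^1 = navy
navy^2 = navy·navy = plum
navy^3 = plum·navy = cyan
navy^4 = cyan·navy = jade

jade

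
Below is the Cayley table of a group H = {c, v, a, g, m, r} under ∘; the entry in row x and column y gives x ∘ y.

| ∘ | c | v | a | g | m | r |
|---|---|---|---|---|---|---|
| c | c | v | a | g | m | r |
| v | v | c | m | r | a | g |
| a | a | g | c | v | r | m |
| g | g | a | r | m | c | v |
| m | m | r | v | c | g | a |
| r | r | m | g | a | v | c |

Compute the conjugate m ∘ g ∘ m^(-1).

The identity is c. In row m, the entry c sits in column g, so m^(-1) = g.
m ∘ g = c
c ∘ g = g

g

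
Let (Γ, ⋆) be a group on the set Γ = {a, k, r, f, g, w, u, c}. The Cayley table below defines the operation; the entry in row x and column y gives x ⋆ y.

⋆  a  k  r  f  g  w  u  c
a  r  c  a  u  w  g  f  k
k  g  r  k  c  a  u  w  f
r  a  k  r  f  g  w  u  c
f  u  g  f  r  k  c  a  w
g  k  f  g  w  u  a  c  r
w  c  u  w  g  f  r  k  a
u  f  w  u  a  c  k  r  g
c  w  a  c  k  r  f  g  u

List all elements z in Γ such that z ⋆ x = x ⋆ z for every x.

An element z is central iff its row equals its column in the table.
For k: k ⋆ g = a ≠ f = g ⋆ k, so k ∉ Z.
Checking each element this way leaves Z(Γ) = {r, u}.

{r, u}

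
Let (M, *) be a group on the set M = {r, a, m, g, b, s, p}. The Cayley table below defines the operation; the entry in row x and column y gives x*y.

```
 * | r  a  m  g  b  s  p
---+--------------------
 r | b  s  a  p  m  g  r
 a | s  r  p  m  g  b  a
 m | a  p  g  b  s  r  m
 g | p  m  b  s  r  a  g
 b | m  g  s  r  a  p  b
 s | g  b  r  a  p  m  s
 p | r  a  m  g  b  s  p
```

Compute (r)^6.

r^1 = r
r^2 = r*r = b
r^3 = b*r = m
r^4 = m*r = a
r^5 = a*r = s
r^6 = s*r = g

g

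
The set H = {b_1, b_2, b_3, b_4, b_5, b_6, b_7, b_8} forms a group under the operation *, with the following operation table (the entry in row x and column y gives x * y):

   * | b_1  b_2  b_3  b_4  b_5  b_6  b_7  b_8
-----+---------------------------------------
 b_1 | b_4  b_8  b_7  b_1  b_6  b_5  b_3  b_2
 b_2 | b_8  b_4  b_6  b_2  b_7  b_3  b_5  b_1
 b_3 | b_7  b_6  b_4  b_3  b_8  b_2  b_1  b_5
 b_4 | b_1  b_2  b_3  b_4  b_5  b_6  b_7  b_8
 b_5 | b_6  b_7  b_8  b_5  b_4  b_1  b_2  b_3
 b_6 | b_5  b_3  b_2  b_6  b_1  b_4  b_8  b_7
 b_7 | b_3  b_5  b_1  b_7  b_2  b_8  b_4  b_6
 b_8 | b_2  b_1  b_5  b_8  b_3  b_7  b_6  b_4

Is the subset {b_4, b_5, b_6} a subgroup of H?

No

b_5 * b_6 = b_1, which is not in {b_4, b_5, b_6}.
The subset is not closed under *, so it is not a subgroup.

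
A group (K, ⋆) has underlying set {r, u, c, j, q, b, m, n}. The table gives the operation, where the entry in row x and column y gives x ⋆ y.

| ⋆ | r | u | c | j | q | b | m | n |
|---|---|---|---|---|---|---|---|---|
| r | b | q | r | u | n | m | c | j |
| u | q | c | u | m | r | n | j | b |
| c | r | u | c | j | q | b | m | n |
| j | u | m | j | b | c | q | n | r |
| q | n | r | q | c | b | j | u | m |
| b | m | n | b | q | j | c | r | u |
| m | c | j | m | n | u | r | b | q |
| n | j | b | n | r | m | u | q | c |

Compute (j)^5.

j^1 = j
j^2 = j ⋆ j = b
j^3 = b ⋆ j = q
j^4 = q ⋆ j = c
j^5 = c ⋆ j = j
(Structurally, K here is isomorphic to Z_2 x Z_4.)

j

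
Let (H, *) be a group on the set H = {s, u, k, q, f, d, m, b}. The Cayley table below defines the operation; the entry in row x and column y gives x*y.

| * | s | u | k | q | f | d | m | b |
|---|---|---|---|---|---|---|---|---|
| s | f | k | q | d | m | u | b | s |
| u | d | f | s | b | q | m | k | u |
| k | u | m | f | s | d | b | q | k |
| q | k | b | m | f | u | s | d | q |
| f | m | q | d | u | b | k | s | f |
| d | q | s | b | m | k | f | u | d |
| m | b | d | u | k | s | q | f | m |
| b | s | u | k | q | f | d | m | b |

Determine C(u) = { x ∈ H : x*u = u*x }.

{b, f, q, u}

Compare row u with column u entry by entry.
q*u = b = u*q, so q commutes with u.
m*u = d but u*m = k, so m does not.
Collecting the elements that commute with u: C(u) = {b, f, q, u}.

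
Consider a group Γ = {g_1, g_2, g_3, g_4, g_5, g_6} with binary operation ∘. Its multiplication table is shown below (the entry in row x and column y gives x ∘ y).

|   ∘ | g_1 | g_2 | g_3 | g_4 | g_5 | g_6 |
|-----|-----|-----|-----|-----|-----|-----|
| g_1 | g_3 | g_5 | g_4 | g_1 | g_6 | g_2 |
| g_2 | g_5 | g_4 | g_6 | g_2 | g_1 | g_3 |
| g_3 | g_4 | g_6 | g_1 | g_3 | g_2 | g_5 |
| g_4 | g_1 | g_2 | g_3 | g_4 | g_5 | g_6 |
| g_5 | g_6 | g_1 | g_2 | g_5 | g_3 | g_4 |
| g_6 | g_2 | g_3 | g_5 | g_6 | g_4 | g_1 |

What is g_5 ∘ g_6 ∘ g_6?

g_5 ∘ g_6 = g_4
g_4 ∘ g_6 = g_6

g_6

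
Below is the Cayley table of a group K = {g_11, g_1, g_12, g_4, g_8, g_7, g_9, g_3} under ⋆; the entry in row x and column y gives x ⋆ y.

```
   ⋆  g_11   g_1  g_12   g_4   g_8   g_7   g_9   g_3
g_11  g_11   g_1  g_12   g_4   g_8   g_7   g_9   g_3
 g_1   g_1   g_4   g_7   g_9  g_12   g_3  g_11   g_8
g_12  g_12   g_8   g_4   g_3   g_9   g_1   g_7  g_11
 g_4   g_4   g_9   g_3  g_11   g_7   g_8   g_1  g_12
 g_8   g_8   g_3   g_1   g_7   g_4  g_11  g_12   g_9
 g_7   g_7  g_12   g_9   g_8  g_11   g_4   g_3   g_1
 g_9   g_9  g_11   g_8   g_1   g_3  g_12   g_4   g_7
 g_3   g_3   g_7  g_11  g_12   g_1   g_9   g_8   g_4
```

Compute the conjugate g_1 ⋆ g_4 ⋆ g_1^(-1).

The identity is g_11. In row g_1, the entry g_11 sits in column g_9, so g_1^(-1) = g_9.
g_1 ⋆ g_4 = g_9
g_9 ⋆ g_9 = g_4
(Structurally, K here is isomorphic to the quaternion group Q_8.)

g_4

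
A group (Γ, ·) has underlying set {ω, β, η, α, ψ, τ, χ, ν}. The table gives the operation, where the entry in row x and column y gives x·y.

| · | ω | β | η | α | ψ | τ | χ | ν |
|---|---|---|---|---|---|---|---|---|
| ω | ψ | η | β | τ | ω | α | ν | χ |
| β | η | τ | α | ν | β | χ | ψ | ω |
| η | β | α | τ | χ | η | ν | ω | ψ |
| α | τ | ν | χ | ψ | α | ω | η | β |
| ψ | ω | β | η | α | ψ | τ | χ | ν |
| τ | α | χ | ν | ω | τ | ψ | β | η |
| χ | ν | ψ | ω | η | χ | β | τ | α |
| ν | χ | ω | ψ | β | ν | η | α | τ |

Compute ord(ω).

The identity element is ψ (its row matches the header).
ω^1 = ω
ω^2 = ω·ω = ψ
The first power of ω equal to the identity is ω^2, so ord(ω) = 2.

2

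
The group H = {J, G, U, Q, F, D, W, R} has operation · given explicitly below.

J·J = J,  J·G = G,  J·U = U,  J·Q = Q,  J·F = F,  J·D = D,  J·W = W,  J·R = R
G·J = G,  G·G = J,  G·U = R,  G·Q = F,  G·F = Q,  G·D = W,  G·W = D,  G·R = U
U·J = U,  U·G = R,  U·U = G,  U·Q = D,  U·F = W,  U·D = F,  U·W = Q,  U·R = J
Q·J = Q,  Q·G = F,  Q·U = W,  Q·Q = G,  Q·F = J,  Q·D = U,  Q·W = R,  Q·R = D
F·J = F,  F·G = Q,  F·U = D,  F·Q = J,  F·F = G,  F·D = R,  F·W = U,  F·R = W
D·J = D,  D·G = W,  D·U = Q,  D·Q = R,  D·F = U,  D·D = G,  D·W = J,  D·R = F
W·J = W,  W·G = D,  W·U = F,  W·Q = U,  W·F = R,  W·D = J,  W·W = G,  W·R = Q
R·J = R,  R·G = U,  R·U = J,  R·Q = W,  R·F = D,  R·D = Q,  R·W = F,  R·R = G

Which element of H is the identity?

The identity e satisfies e·x = x for all x, so its row in the table reproduces the column headers.
Row J reads: J, G, U, Q, F, D, W, R — exactly the header order. So J is the identity.

J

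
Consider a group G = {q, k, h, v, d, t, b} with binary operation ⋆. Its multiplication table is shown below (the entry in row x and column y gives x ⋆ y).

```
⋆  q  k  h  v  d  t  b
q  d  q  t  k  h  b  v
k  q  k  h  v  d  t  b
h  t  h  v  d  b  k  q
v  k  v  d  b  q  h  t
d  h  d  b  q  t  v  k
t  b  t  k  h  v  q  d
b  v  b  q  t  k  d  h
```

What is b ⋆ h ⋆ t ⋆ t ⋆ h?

b ⋆ h = q
q ⋆ t = b
b ⋆ t = d
d ⋆ h = b

b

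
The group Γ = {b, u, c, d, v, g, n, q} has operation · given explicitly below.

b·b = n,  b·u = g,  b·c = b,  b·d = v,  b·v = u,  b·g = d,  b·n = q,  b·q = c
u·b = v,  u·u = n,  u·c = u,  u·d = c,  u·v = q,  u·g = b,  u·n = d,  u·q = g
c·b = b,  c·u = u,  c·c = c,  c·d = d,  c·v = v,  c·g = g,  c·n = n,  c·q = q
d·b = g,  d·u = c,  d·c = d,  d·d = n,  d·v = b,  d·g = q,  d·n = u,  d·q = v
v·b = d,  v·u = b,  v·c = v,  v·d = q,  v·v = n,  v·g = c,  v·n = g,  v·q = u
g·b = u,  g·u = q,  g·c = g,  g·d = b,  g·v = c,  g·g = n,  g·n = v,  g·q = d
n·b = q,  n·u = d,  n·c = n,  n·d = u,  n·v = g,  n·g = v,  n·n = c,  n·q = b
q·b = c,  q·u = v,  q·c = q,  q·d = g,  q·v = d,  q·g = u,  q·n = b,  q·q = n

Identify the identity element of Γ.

The identity e satisfies e·x = x for all x, so its row in the table reproduces the column headers.
Row c reads: b, u, c, d, v, g, n, q — exactly the header order. So c is the identity.
(Structurally, Γ here is isomorphic to the quaternion group Q_8.)

c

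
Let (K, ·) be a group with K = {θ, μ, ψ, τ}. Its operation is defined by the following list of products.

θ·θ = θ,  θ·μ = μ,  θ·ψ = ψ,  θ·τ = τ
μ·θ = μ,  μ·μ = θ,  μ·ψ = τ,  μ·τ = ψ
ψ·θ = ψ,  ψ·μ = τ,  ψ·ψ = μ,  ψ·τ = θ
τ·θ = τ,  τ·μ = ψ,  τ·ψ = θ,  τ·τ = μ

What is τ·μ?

ψ

Read row τ, column μ: τ·μ = ψ.
(Structurally, K here is isomorphic to the cyclic group Z_4.)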